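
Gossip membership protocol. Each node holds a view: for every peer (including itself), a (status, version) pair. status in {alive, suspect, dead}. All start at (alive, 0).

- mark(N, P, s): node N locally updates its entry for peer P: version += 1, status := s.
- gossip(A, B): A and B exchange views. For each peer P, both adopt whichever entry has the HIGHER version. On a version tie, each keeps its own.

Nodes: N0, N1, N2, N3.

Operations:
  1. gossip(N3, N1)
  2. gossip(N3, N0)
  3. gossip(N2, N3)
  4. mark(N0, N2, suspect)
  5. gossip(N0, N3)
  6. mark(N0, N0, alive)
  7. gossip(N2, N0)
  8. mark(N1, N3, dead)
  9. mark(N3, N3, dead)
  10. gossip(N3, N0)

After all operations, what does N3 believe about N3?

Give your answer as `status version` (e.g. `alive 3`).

Op 1: gossip N3<->N1 -> N3.N0=(alive,v0) N3.N1=(alive,v0) N3.N2=(alive,v0) N3.N3=(alive,v0) | N1.N0=(alive,v0) N1.N1=(alive,v0) N1.N2=(alive,v0) N1.N3=(alive,v0)
Op 2: gossip N3<->N0 -> N3.N0=(alive,v0) N3.N1=(alive,v0) N3.N2=(alive,v0) N3.N3=(alive,v0) | N0.N0=(alive,v0) N0.N1=(alive,v0) N0.N2=(alive,v0) N0.N3=(alive,v0)
Op 3: gossip N2<->N3 -> N2.N0=(alive,v0) N2.N1=(alive,v0) N2.N2=(alive,v0) N2.N3=(alive,v0) | N3.N0=(alive,v0) N3.N1=(alive,v0) N3.N2=(alive,v0) N3.N3=(alive,v0)
Op 4: N0 marks N2=suspect -> (suspect,v1)
Op 5: gossip N0<->N3 -> N0.N0=(alive,v0) N0.N1=(alive,v0) N0.N2=(suspect,v1) N0.N3=(alive,v0) | N3.N0=(alive,v0) N3.N1=(alive,v0) N3.N2=(suspect,v1) N3.N3=(alive,v0)
Op 6: N0 marks N0=alive -> (alive,v1)
Op 7: gossip N2<->N0 -> N2.N0=(alive,v1) N2.N1=(alive,v0) N2.N2=(suspect,v1) N2.N3=(alive,v0) | N0.N0=(alive,v1) N0.N1=(alive,v0) N0.N2=(suspect,v1) N0.N3=(alive,v0)
Op 8: N1 marks N3=dead -> (dead,v1)
Op 9: N3 marks N3=dead -> (dead,v1)
Op 10: gossip N3<->N0 -> N3.N0=(alive,v1) N3.N1=(alive,v0) N3.N2=(suspect,v1) N3.N3=(dead,v1) | N0.N0=(alive,v1) N0.N1=(alive,v0) N0.N2=(suspect,v1) N0.N3=(dead,v1)

Answer: dead 1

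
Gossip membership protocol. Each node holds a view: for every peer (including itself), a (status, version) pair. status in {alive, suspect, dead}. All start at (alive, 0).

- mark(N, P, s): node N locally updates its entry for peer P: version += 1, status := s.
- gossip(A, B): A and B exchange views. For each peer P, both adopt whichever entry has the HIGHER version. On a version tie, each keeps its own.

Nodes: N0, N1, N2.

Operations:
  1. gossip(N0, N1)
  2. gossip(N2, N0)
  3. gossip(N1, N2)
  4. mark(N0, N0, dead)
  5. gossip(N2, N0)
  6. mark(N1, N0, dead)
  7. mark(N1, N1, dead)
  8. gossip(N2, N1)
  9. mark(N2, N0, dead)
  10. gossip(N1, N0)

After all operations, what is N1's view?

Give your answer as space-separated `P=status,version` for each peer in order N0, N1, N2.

Answer: N0=dead,1 N1=dead,1 N2=alive,0

Derivation:
Op 1: gossip N0<->N1 -> N0.N0=(alive,v0) N0.N1=(alive,v0) N0.N2=(alive,v0) | N1.N0=(alive,v0) N1.N1=(alive,v0) N1.N2=(alive,v0)
Op 2: gossip N2<->N0 -> N2.N0=(alive,v0) N2.N1=(alive,v0) N2.N2=(alive,v0) | N0.N0=(alive,v0) N0.N1=(alive,v0) N0.N2=(alive,v0)
Op 3: gossip N1<->N2 -> N1.N0=(alive,v0) N1.N1=(alive,v0) N1.N2=(alive,v0) | N2.N0=(alive,v0) N2.N1=(alive,v0) N2.N2=(alive,v0)
Op 4: N0 marks N0=dead -> (dead,v1)
Op 5: gossip N2<->N0 -> N2.N0=(dead,v1) N2.N1=(alive,v0) N2.N2=(alive,v0) | N0.N0=(dead,v1) N0.N1=(alive,v0) N0.N2=(alive,v0)
Op 6: N1 marks N0=dead -> (dead,v1)
Op 7: N1 marks N1=dead -> (dead,v1)
Op 8: gossip N2<->N1 -> N2.N0=(dead,v1) N2.N1=(dead,v1) N2.N2=(alive,v0) | N1.N0=(dead,v1) N1.N1=(dead,v1) N1.N2=(alive,v0)
Op 9: N2 marks N0=dead -> (dead,v2)
Op 10: gossip N1<->N0 -> N1.N0=(dead,v1) N1.N1=(dead,v1) N1.N2=(alive,v0) | N0.N0=(dead,v1) N0.N1=(dead,v1) N0.N2=(alive,v0)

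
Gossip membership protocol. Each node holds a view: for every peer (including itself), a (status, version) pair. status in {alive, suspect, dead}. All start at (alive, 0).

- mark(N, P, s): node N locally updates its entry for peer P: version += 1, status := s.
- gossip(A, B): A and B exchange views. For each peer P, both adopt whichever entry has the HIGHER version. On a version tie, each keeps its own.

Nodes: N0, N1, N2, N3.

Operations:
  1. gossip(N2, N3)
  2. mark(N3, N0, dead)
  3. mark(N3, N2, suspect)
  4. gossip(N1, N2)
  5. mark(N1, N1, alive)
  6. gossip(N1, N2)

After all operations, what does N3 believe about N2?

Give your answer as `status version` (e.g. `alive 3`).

Answer: suspect 1

Derivation:
Op 1: gossip N2<->N3 -> N2.N0=(alive,v0) N2.N1=(alive,v0) N2.N2=(alive,v0) N2.N3=(alive,v0) | N3.N0=(alive,v0) N3.N1=(alive,v0) N3.N2=(alive,v0) N3.N3=(alive,v0)
Op 2: N3 marks N0=dead -> (dead,v1)
Op 3: N3 marks N2=suspect -> (suspect,v1)
Op 4: gossip N1<->N2 -> N1.N0=(alive,v0) N1.N1=(alive,v0) N1.N2=(alive,v0) N1.N3=(alive,v0) | N2.N0=(alive,v0) N2.N1=(alive,v0) N2.N2=(alive,v0) N2.N3=(alive,v0)
Op 5: N1 marks N1=alive -> (alive,v1)
Op 6: gossip N1<->N2 -> N1.N0=(alive,v0) N1.N1=(alive,v1) N1.N2=(alive,v0) N1.N3=(alive,v0) | N2.N0=(alive,v0) N2.N1=(alive,v1) N2.N2=(alive,v0) N2.N3=(alive,v0)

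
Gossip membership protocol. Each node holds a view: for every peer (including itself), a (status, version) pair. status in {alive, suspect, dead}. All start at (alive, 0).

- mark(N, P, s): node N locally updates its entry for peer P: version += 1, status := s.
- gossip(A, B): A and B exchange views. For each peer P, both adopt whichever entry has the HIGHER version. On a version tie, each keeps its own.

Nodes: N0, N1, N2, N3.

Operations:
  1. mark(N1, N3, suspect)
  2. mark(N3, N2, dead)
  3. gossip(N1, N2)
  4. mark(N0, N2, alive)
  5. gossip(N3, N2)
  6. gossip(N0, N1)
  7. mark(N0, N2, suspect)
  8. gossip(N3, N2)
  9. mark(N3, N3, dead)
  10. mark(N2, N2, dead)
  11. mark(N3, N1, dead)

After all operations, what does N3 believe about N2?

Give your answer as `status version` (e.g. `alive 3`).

Op 1: N1 marks N3=suspect -> (suspect,v1)
Op 2: N3 marks N2=dead -> (dead,v1)
Op 3: gossip N1<->N2 -> N1.N0=(alive,v0) N1.N1=(alive,v0) N1.N2=(alive,v0) N1.N3=(suspect,v1) | N2.N0=(alive,v0) N2.N1=(alive,v0) N2.N2=(alive,v0) N2.N3=(suspect,v1)
Op 4: N0 marks N2=alive -> (alive,v1)
Op 5: gossip N3<->N2 -> N3.N0=(alive,v0) N3.N1=(alive,v0) N3.N2=(dead,v1) N3.N3=(suspect,v1) | N2.N0=(alive,v0) N2.N1=(alive,v0) N2.N2=(dead,v1) N2.N3=(suspect,v1)
Op 6: gossip N0<->N1 -> N0.N0=(alive,v0) N0.N1=(alive,v0) N0.N2=(alive,v1) N0.N3=(suspect,v1) | N1.N0=(alive,v0) N1.N1=(alive,v0) N1.N2=(alive,v1) N1.N3=(suspect,v1)
Op 7: N0 marks N2=suspect -> (suspect,v2)
Op 8: gossip N3<->N2 -> N3.N0=(alive,v0) N3.N1=(alive,v0) N3.N2=(dead,v1) N3.N3=(suspect,v1) | N2.N0=(alive,v0) N2.N1=(alive,v0) N2.N2=(dead,v1) N2.N3=(suspect,v1)
Op 9: N3 marks N3=dead -> (dead,v2)
Op 10: N2 marks N2=dead -> (dead,v2)
Op 11: N3 marks N1=dead -> (dead,v1)

Answer: dead 1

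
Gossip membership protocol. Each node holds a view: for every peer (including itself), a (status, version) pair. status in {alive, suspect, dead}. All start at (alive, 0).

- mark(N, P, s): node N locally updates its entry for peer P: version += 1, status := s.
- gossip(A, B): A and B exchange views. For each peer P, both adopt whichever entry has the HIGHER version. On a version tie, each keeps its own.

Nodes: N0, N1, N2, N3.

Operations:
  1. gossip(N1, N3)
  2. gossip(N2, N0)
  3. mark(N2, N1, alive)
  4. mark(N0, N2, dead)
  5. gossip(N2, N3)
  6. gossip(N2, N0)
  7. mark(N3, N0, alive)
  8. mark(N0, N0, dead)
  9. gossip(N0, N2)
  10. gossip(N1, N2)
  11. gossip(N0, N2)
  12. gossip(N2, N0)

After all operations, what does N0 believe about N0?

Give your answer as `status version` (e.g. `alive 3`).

Op 1: gossip N1<->N3 -> N1.N0=(alive,v0) N1.N1=(alive,v0) N1.N2=(alive,v0) N1.N3=(alive,v0) | N3.N0=(alive,v0) N3.N1=(alive,v0) N3.N2=(alive,v0) N3.N3=(alive,v0)
Op 2: gossip N2<->N0 -> N2.N0=(alive,v0) N2.N1=(alive,v0) N2.N2=(alive,v0) N2.N3=(alive,v0) | N0.N0=(alive,v0) N0.N1=(alive,v0) N0.N2=(alive,v0) N0.N3=(alive,v0)
Op 3: N2 marks N1=alive -> (alive,v1)
Op 4: N0 marks N2=dead -> (dead,v1)
Op 5: gossip N2<->N3 -> N2.N0=(alive,v0) N2.N1=(alive,v1) N2.N2=(alive,v0) N2.N3=(alive,v0) | N3.N0=(alive,v0) N3.N1=(alive,v1) N3.N2=(alive,v0) N3.N3=(alive,v0)
Op 6: gossip N2<->N0 -> N2.N0=(alive,v0) N2.N1=(alive,v1) N2.N2=(dead,v1) N2.N3=(alive,v0) | N0.N0=(alive,v0) N0.N1=(alive,v1) N0.N2=(dead,v1) N0.N3=(alive,v0)
Op 7: N3 marks N0=alive -> (alive,v1)
Op 8: N0 marks N0=dead -> (dead,v1)
Op 9: gossip N0<->N2 -> N0.N0=(dead,v1) N0.N1=(alive,v1) N0.N2=(dead,v1) N0.N3=(alive,v0) | N2.N0=(dead,v1) N2.N1=(alive,v1) N2.N2=(dead,v1) N2.N3=(alive,v0)
Op 10: gossip N1<->N2 -> N1.N0=(dead,v1) N1.N1=(alive,v1) N1.N2=(dead,v1) N1.N3=(alive,v0) | N2.N0=(dead,v1) N2.N1=(alive,v1) N2.N2=(dead,v1) N2.N3=(alive,v0)
Op 11: gossip N0<->N2 -> N0.N0=(dead,v1) N0.N1=(alive,v1) N0.N2=(dead,v1) N0.N3=(alive,v0) | N2.N0=(dead,v1) N2.N1=(alive,v1) N2.N2=(dead,v1) N2.N3=(alive,v0)
Op 12: gossip N2<->N0 -> N2.N0=(dead,v1) N2.N1=(alive,v1) N2.N2=(dead,v1) N2.N3=(alive,v0) | N0.N0=(dead,v1) N0.N1=(alive,v1) N0.N2=(dead,v1) N0.N3=(alive,v0)

Answer: dead 1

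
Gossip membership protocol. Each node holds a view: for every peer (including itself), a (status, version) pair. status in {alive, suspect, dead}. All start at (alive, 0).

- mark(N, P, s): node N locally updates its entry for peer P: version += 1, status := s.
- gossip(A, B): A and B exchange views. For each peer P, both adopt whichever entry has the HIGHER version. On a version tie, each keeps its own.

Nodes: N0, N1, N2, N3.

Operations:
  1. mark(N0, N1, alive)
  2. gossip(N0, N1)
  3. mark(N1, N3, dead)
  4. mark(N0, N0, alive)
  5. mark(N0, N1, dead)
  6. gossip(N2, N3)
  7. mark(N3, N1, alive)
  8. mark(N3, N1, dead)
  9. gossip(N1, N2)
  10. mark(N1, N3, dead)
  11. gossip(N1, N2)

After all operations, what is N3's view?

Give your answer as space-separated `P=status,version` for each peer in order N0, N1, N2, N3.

Op 1: N0 marks N1=alive -> (alive,v1)
Op 2: gossip N0<->N1 -> N0.N0=(alive,v0) N0.N1=(alive,v1) N0.N2=(alive,v0) N0.N3=(alive,v0) | N1.N0=(alive,v0) N1.N1=(alive,v1) N1.N2=(alive,v0) N1.N3=(alive,v0)
Op 3: N1 marks N3=dead -> (dead,v1)
Op 4: N0 marks N0=alive -> (alive,v1)
Op 5: N0 marks N1=dead -> (dead,v2)
Op 6: gossip N2<->N3 -> N2.N0=(alive,v0) N2.N1=(alive,v0) N2.N2=(alive,v0) N2.N3=(alive,v0) | N3.N0=(alive,v0) N3.N1=(alive,v0) N3.N2=(alive,v0) N3.N3=(alive,v0)
Op 7: N3 marks N1=alive -> (alive,v1)
Op 8: N3 marks N1=dead -> (dead,v2)
Op 9: gossip N1<->N2 -> N1.N0=(alive,v0) N1.N1=(alive,v1) N1.N2=(alive,v0) N1.N3=(dead,v1) | N2.N0=(alive,v0) N2.N1=(alive,v1) N2.N2=(alive,v0) N2.N3=(dead,v1)
Op 10: N1 marks N3=dead -> (dead,v2)
Op 11: gossip N1<->N2 -> N1.N0=(alive,v0) N1.N1=(alive,v1) N1.N2=(alive,v0) N1.N3=(dead,v2) | N2.N0=(alive,v0) N2.N1=(alive,v1) N2.N2=(alive,v0) N2.N3=(dead,v2)

Answer: N0=alive,0 N1=dead,2 N2=alive,0 N3=alive,0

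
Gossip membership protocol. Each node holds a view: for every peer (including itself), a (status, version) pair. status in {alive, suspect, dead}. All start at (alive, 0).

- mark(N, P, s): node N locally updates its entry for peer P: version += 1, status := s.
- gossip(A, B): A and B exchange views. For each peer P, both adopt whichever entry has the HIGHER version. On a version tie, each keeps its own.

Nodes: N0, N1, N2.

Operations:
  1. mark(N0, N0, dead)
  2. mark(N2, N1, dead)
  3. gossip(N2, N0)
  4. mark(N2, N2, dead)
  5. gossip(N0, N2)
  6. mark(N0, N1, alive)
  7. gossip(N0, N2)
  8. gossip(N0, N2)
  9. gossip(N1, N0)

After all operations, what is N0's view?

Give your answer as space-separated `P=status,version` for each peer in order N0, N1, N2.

Answer: N0=dead,1 N1=alive,2 N2=dead,1

Derivation:
Op 1: N0 marks N0=dead -> (dead,v1)
Op 2: N2 marks N1=dead -> (dead,v1)
Op 3: gossip N2<->N0 -> N2.N0=(dead,v1) N2.N1=(dead,v1) N2.N2=(alive,v0) | N0.N0=(dead,v1) N0.N1=(dead,v1) N0.N2=(alive,v0)
Op 4: N2 marks N2=dead -> (dead,v1)
Op 5: gossip N0<->N2 -> N0.N0=(dead,v1) N0.N1=(dead,v1) N0.N2=(dead,v1) | N2.N0=(dead,v1) N2.N1=(dead,v1) N2.N2=(dead,v1)
Op 6: N0 marks N1=alive -> (alive,v2)
Op 7: gossip N0<->N2 -> N0.N0=(dead,v1) N0.N1=(alive,v2) N0.N2=(dead,v1) | N2.N0=(dead,v1) N2.N1=(alive,v2) N2.N2=(dead,v1)
Op 8: gossip N0<->N2 -> N0.N0=(dead,v1) N0.N1=(alive,v2) N0.N2=(dead,v1) | N2.N0=(dead,v1) N2.N1=(alive,v2) N2.N2=(dead,v1)
Op 9: gossip N1<->N0 -> N1.N0=(dead,v1) N1.N1=(alive,v2) N1.N2=(dead,v1) | N0.N0=(dead,v1) N0.N1=(alive,v2) N0.N2=(dead,v1)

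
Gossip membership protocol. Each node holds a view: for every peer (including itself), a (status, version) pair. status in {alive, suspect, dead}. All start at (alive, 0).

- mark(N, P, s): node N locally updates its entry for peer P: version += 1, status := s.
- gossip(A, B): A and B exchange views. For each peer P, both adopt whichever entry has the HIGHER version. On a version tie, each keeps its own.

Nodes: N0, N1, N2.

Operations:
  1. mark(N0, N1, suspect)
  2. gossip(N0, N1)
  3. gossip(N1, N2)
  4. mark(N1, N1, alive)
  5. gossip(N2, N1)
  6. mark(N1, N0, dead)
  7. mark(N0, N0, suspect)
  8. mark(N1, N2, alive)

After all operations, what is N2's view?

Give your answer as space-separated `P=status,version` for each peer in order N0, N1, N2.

Op 1: N0 marks N1=suspect -> (suspect,v1)
Op 2: gossip N0<->N1 -> N0.N0=(alive,v0) N0.N1=(suspect,v1) N0.N2=(alive,v0) | N1.N0=(alive,v0) N1.N1=(suspect,v1) N1.N2=(alive,v0)
Op 3: gossip N1<->N2 -> N1.N0=(alive,v0) N1.N1=(suspect,v1) N1.N2=(alive,v0) | N2.N0=(alive,v0) N2.N1=(suspect,v1) N2.N2=(alive,v0)
Op 4: N1 marks N1=alive -> (alive,v2)
Op 5: gossip N2<->N1 -> N2.N0=(alive,v0) N2.N1=(alive,v2) N2.N2=(alive,v0) | N1.N0=(alive,v0) N1.N1=(alive,v2) N1.N2=(alive,v0)
Op 6: N1 marks N0=dead -> (dead,v1)
Op 7: N0 marks N0=suspect -> (suspect,v1)
Op 8: N1 marks N2=alive -> (alive,v1)

Answer: N0=alive,0 N1=alive,2 N2=alive,0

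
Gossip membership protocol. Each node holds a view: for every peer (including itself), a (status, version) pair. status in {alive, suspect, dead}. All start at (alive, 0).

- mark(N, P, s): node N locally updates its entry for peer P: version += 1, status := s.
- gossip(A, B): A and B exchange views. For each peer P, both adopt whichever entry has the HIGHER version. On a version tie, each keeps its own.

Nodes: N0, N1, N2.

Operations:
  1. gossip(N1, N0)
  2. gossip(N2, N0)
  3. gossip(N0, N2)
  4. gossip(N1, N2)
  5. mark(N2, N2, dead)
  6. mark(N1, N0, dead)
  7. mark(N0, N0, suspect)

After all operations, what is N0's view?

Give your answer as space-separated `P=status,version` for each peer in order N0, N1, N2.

Answer: N0=suspect,1 N1=alive,0 N2=alive,0

Derivation:
Op 1: gossip N1<->N0 -> N1.N0=(alive,v0) N1.N1=(alive,v0) N1.N2=(alive,v0) | N0.N0=(alive,v0) N0.N1=(alive,v0) N0.N2=(alive,v0)
Op 2: gossip N2<->N0 -> N2.N0=(alive,v0) N2.N1=(alive,v0) N2.N2=(alive,v0) | N0.N0=(alive,v0) N0.N1=(alive,v0) N0.N2=(alive,v0)
Op 3: gossip N0<->N2 -> N0.N0=(alive,v0) N0.N1=(alive,v0) N0.N2=(alive,v0) | N2.N0=(alive,v0) N2.N1=(alive,v0) N2.N2=(alive,v0)
Op 4: gossip N1<->N2 -> N1.N0=(alive,v0) N1.N1=(alive,v0) N1.N2=(alive,v0) | N2.N0=(alive,v0) N2.N1=(alive,v0) N2.N2=(alive,v0)
Op 5: N2 marks N2=dead -> (dead,v1)
Op 6: N1 marks N0=dead -> (dead,v1)
Op 7: N0 marks N0=suspect -> (suspect,v1)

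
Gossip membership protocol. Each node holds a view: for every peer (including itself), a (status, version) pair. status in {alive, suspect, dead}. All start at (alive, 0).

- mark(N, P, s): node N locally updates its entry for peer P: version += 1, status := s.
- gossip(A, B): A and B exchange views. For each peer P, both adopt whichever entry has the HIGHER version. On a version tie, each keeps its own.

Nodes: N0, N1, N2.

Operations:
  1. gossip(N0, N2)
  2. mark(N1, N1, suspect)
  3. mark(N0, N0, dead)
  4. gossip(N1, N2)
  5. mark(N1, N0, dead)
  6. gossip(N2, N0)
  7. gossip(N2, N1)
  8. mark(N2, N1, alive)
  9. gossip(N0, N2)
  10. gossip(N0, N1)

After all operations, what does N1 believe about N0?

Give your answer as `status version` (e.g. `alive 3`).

Answer: dead 1

Derivation:
Op 1: gossip N0<->N2 -> N0.N0=(alive,v0) N0.N1=(alive,v0) N0.N2=(alive,v0) | N2.N0=(alive,v0) N2.N1=(alive,v0) N2.N2=(alive,v0)
Op 2: N1 marks N1=suspect -> (suspect,v1)
Op 3: N0 marks N0=dead -> (dead,v1)
Op 4: gossip N1<->N2 -> N1.N0=(alive,v0) N1.N1=(suspect,v1) N1.N2=(alive,v0) | N2.N0=(alive,v0) N2.N1=(suspect,v1) N2.N2=(alive,v0)
Op 5: N1 marks N0=dead -> (dead,v1)
Op 6: gossip N2<->N0 -> N2.N0=(dead,v1) N2.N1=(suspect,v1) N2.N2=(alive,v0) | N0.N0=(dead,v1) N0.N1=(suspect,v1) N0.N2=(alive,v0)
Op 7: gossip N2<->N1 -> N2.N0=(dead,v1) N2.N1=(suspect,v1) N2.N2=(alive,v0) | N1.N0=(dead,v1) N1.N1=(suspect,v1) N1.N2=(alive,v0)
Op 8: N2 marks N1=alive -> (alive,v2)
Op 9: gossip N0<->N2 -> N0.N0=(dead,v1) N0.N1=(alive,v2) N0.N2=(alive,v0) | N2.N0=(dead,v1) N2.N1=(alive,v2) N2.N2=(alive,v0)
Op 10: gossip N0<->N1 -> N0.N0=(dead,v1) N0.N1=(alive,v2) N0.N2=(alive,v0) | N1.N0=(dead,v1) N1.N1=(alive,v2) N1.N2=(alive,v0)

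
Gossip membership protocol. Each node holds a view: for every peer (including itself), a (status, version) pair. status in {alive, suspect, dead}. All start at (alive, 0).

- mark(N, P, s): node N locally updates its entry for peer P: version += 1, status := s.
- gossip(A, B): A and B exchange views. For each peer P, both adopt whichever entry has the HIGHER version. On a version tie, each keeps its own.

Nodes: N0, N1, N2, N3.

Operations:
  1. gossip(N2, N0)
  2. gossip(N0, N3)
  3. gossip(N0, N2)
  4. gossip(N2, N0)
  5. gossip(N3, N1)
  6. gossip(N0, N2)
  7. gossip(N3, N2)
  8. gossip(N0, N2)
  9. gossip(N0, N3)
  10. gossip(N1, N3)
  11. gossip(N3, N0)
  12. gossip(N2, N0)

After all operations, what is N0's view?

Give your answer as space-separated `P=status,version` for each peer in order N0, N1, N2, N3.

Op 1: gossip N2<->N0 -> N2.N0=(alive,v0) N2.N1=(alive,v0) N2.N2=(alive,v0) N2.N3=(alive,v0) | N0.N0=(alive,v0) N0.N1=(alive,v0) N0.N2=(alive,v0) N0.N3=(alive,v0)
Op 2: gossip N0<->N3 -> N0.N0=(alive,v0) N0.N1=(alive,v0) N0.N2=(alive,v0) N0.N3=(alive,v0) | N3.N0=(alive,v0) N3.N1=(alive,v0) N3.N2=(alive,v0) N3.N3=(alive,v0)
Op 3: gossip N0<->N2 -> N0.N0=(alive,v0) N0.N1=(alive,v0) N0.N2=(alive,v0) N0.N3=(alive,v0) | N2.N0=(alive,v0) N2.N1=(alive,v0) N2.N2=(alive,v0) N2.N3=(alive,v0)
Op 4: gossip N2<->N0 -> N2.N0=(alive,v0) N2.N1=(alive,v0) N2.N2=(alive,v0) N2.N3=(alive,v0) | N0.N0=(alive,v0) N0.N1=(alive,v0) N0.N2=(alive,v0) N0.N3=(alive,v0)
Op 5: gossip N3<->N1 -> N3.N0=(alive,v0) N3.N1=(alive,v0) N3.N2=(alive,v0) N3.N3=(alive,v0) | N1.N0=(alive,v0) N1.N1=(alive,v0) N1.N2=(alive,v0) N1.N3=(alive,v0)
Op 6: gossip N0<->N2 -> N0.N0=(alive,v0) N0.N1=(alive,v0) N0.N2=(alive,v0) N0.N3=(alive,v0) | N2.N0=(alive,v0) N2.N1=(alive,v0) N2.N2=(alive,v0) N2.N3=(alive,v0)
Op 7: gossip N3<->N2 -> N3.N0=(alive,v0) N3.N1=(alive,v0) N3.N2=(alive,v0) N3.N3=(alive,v0) | N2.N0=(alive,v0) N2.N1=(alive,v0) N2.N2=(alive,v0) N2.N3=(alive,v0)
Op 8: gossip N0<->N2 -> N0.N0=(alive,v0) N0.N1=(alive,v0) N0.N2=(alive,v0) N0.N3=(alive,v0) | N2.N0=(alive,v0) N2.N1=(alive,v0) N2.N2=(alive,v0) N2.N3=(alive,v0)
Op 9: gossip N0<->N3 -> N0.N0=(alive,v0) N0.N1=(alive,v0) N0.N2=(alive,v0) N0.N3=(alive,v0) | N3.N0=(alive,v0) N3.N1=(alive,v0) N3.N2=(alive,v0) N3.N3=(alive,v0)
Op 10: gossip N1<->N3 -> N1.N0=(alive,v0) N1.N1=(alive,v0) N1.N2=(alive,v0) N1.N3=(alive,v0) | N3.N0=(alive,v0) N3.N1=(alive,v0) N3.N2=(alive,v0) N3.N3=(alive,v0)
Op 11: gossip N3<->N0 -> N3.N0=(alive,v0) N3.N1=(alive,v0) N3.N2=(alive,v0) N3.N3=(alive,v0) | N0.N0=(alive,v0) N0.N1=(alive,v0) N0.N2=(alive,v0) N0.N3=(alive,v0)
Op 12: gossip N2<->N0 -> N2.N0=(alive,v0) N2.N1=(alive,v0) N2.N2=(alive,v0) N2.N3=(alive,v0) | N0.N0=(alive,v0) N0.N1=(alive,v0) N0.N2=(alive,v0) N0.N3=(alive,v0)

Answer: N0=alive,0 N1=alive,0 N2=alive,0 N3=alive,0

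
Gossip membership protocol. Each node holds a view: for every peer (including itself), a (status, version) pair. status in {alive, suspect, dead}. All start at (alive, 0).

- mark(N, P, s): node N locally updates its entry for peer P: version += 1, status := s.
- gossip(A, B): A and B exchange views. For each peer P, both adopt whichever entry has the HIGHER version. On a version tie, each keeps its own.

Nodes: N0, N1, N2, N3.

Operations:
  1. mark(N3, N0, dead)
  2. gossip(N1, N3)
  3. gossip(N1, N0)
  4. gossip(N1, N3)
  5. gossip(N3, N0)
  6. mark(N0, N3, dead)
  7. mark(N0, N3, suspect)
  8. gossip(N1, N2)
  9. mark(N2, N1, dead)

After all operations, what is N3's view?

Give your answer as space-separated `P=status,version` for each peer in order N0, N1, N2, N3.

Op 1: N3 marks N0=dead -> (dead,v1)
Op 2: gossip N1<->N3 -> N1.N0=(dead,v1) N1.N1=(alive,v0) N1.N2=(alive,v0) N1.N3=(alive,v0) | N3.N0=(dead,v1) N3.N1=(alive,v0) N3.N2=(alive,v0) N3.N3=(alive,v0)
Op 3: gossip N1<->N0 -> N1.N0=(dead,v1) N1.N1=(alive,v0) N1.N2=(alive,v0) N1.N3=(alive,v0) | N0.N0=(dead,v1) N0.N1=(alive,v0) N0.N2=(alive,v0) N0.N3=(alive,v0)
Op 4: gossip N1<->N3 -> N1.N0=(dead,v1) N1.N1=(alive,v0) N1.N2=(alive,v0) N1.N3=(alive,v0) | N3.N0=(dead,v1) N3.N1=(alive,v0) N3.N2=(alive,v0) N3.N3=(alive,v0)
Op 5: gossip N3<->N0 -> N3.N0=(dead,v1) N3.N1=(alive,v0) N3.N2=(alive,v0) N3.N3=(alive,v0) | N0.N0=(dead,v1) N0.N1=(alive,v0) N0.N2=(alive,v0) N0.N3=(alive,v0)
Op 6: N0 marks N3=dead -> (dead,v1)
Op 7: N0 marks N3=suspect -> (suspect,v2)
Op 8: gossip N1<->N2 -> N1.N0=(dead,v1) N1.N1=(alive,v0) N1.N2=(alive,v0) N1.N3=(alive,v0) | N2.N0=(dead,v1) N2.N1=(alive,v0) N2.N2=(alive,v0) N2.N3=(alive,v0)
Op 9: N2 marks N1=dead -> (dead,v1)

Answer: N0=dead,1 N1=alive,0 N2=alive,0 N3=alive,0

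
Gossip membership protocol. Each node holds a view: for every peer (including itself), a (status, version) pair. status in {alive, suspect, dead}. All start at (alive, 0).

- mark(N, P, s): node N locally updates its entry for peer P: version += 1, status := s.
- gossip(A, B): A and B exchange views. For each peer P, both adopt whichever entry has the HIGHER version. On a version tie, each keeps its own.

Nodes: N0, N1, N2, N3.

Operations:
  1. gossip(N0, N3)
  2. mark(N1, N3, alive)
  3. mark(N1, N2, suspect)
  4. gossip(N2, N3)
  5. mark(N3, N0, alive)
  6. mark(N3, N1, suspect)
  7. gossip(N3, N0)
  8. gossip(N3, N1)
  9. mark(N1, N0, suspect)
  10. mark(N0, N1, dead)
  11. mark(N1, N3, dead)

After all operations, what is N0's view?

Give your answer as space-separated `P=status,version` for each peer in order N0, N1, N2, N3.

Answer: N0=alive,1 N1=dead,2 N2=alive,0 N3=alive,0

Derivation:
Op 1: gossip N0<->N3 -> N0.N0=(alive,v0) N0.N1=(alive,v0) N0.N2=(alive,v0) N0.N3=(alive,v0) | N3.N0=(alive,v0) N3.N1=(alive,v0) N3.N2=(alive,v0) N3.N3=(alive,v0)
Op 2: N1 marks N3=alive -> (alive,v1)
Op 3: N1 marks N2=suspect -> (suspect,v1)
Op 4: gossip N2<->N3 -> N2.N0=(alive,v0) N2.N1=(alive,v0) N2.N2=(alive,v0) N2.N3=(alive,v0) | N3.N0=(alive,v0) N3.N1=(alive,v0) N3.N2=(alive,v0) N3.N3=(alive,v0)
Op 5: N3 marks N0=alive -> (alive,v1)
Op 6: N3 marks N1=suspect -> (suspect,v1)
Op 7: gossip N3<->N0 -> N3.N0=(alive,v1) N3.N1=(suspect,v1) N3.N2=(alive,v0) N3.N3=(alive,v0) | N0.N0=(alive,v1) N0.N1=(suspect,v1) N0.N2=(alive,v0) N0.N3=(alive,v0)
Op 8: gossip N3<->N1 -> N3.N0=(alive,v1) N3.N1=(suspect,v1) N3.N2=(suspect,v1) N3.N3=(alive,v1) | N1.N0=(alive,v1) N1.N1=(suspect,v1) N1.N2=(suspect,v1) N1.N3=(alive,v1)
Op 9: N1 marks N0=suspect -> (suspect,v2)
Op 10: N0 marks N1=dead -> (dead,v2)
Op 11: N1 marks N3=dead -> (dead,v2)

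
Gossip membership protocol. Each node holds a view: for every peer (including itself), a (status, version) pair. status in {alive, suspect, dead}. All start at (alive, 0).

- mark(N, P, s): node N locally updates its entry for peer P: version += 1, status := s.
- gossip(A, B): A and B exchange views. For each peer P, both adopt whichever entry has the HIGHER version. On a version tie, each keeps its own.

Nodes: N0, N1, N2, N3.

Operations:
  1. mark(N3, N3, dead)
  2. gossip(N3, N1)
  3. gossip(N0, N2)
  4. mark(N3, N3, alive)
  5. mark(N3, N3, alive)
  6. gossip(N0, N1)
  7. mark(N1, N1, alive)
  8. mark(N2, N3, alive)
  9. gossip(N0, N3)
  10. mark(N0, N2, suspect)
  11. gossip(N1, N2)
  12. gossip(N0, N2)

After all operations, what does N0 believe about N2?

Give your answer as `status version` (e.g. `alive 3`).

Answer: suspect 1

Derivation:
Op 1: N3 marks N3=dead -> (dead,v1)
Op 2: gossip N3<->N1 -> N3.N0=(alive,v0) N3.N1=(alive,v0) N3.N2=(alive,v0) N3.N3=(dead,v1) | N1.N0=(alive,v0) N1.N1=(alive,v0) N1.N2=(alive,v0) N1.N3=(dead,v1)
Op 3: gossip N0<->N2 -> N0.N0=(alive,v0) N0.N1=(alive,v0) N0.N2=(alive,v0) N0.N3=(alive,v0) | N2.N0=(alive,v0) N2.N1=(alive,v0) N2.N2=(alive,v0) N2.N3=(alive,v0)
Op 4: N3 marks N3=alive -> (alive,v2)
Op 5: N3 marks N3=alive -> (alive,v3)
Op 6: gossip N0<->N1 -> N0.N0=(alive,v0) N0.N1=(alive,v0) N0.N2=(alive,v0) N0.N3=(dead,v1) | N1.N0=(alive,v0) N1.N1=(alive,v0) N1.N2=(alive,v0) N1.N3=(dead,v1)
Op 7: N1 marks N1=alive -> (alive,v1)
Op 8: N2 marks N3=alive -> (alive,v1)
Op 9: gossip N0<->N3 -> N0.N0=(alive,v0) N0.N1=(alive,v0) N0.N2=(alive,v0) N0.N3=(alive,v3) | N3.N0=(alive,v0) N3.N1=(alive,v0) N3.N2=(alive,v0) N3.N3=(alive,v3)
Op 10: N0 marks N2=suspect -> (suspect,v1)
Op 11: gossip N1<->N2 -> N1.N0=(alive,v0) N1.N1=(alive,v1) N1.N2=(alive,v0) N1.N3=(dead,v1) | N2.N0=(alive,v0) N2.N1=(alive,v1) N2.N2=(alive,v0) N2.N3=(alive,v1)
Op 12: gossip N0<->N2 -> N0.N0=(alive,v0) N0.N1=(alive,v1) N0.N2=(suspect,v1) N0.N3=(alive,v3) | N2.N0=(alive,v0) N2.N1=(alive,v1) N2.N2=(suspect,v1) N2.N3=(alive,v3)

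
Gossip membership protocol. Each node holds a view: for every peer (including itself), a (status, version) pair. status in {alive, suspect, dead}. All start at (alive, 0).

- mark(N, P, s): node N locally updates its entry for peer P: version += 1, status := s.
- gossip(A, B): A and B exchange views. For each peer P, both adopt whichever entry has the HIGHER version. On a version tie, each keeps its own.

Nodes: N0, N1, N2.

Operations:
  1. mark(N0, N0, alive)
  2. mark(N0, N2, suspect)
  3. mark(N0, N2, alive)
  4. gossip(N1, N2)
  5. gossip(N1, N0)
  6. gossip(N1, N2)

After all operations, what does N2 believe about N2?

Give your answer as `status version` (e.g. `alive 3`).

Answer: alive 2

Derivation:
Op 1: N0 marks N0=alive -> (alive,v1)
Op 2: N0 marks N2=suspect -> (suspect,v1)
Op 3: N0 marks N2=alive -> (alive,v2)
Op 4: gossip N1<->N2 -> N1.N0=(alive,v0) N1.N1=(alive,v0) N1.N2=(alive,v0) | N2.N0=(alive,v0) N2.N1=(alive,v0) N2.N2=(alive,v0)
Op 5: gossip N1<->N0 -> N1.N0=(alive,v1) N1.N1=(alive,v0) N1.N2=(alive,v2) | N0.N0=(alive,v1) N0.N1=(alive,v0) N0.N2=(alive,v2)
Op 6: gossip N1<->N2 -> N1.N0=(alive,v1) N1.N1=(alive,v0) N1.N2=(alive,v2) | N2.N0=(alive,v1) N2.N1=(alive,v0) N2.N2=(alive,v2)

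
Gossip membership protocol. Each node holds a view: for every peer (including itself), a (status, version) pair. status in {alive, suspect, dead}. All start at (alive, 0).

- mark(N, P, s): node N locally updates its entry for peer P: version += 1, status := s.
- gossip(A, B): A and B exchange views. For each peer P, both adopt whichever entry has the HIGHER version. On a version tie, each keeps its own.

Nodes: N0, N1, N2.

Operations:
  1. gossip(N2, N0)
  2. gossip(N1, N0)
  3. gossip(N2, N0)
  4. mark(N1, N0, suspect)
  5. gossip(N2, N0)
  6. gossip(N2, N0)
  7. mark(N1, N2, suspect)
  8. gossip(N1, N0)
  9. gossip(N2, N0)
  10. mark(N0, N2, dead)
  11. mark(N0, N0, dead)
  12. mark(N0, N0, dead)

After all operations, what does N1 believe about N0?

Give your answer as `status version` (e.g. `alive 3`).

Answer: suspect 1

Derivation:
Op 1: gossip N2<->N0 -> N2.N0=(alive,v0) N2.N1=(alive,v0) N2.N2=(alive,v0) | N0.N0=(alive,v0) N0.N1=(alive,v0) N0.N2=(alive,v0)
Op 2: gossip N1<->N0 -> N1.N0=(alive,v0) N1.N1=(alive,v0) N1.N2=(alive,v0) | N0.N0=(alive,v0) N0.N1=(alive,v0) N0.N2=(alive,v0)
Op 3: gossip N2<->N0 -> N2.N0=(alive,v0) N2.N1=(alive,v0) N2.N2=(alive,v0) | N0.N0=(alive,v0) N0.N1=(alive,v0) N0.N2=(alive,v0)
Op 4: N1 marks N0=suspect -> (suspect,v1)
Op 5: gossip N2<->N0 -> N2.N0=(alive,v0) N2.N1=(alive,v0) N2.N2=(alive,v0) | N0.N0=(alive,v0) N0.N1=(alive,v0) N0.N2=(alive,v0)
Op 6: gossip N2<->N0 -> N2.N0=(alive,v0) N2.N1=(alive,v0) N2.N2=(alive,v0) | N0.N0=(alive,v0) N0.N1=(alive,v0) N0.N2=(alive,v0)
Op 7: N1 marks N2=suspect -> (suspect,v1)
Op 8: gossip N1<->N0 -> N1.N0=(suspect,v1) N1.N1=(alive,v0) N1.N2=(suspect,v1) | N0.N0=(suspect,v1) N0.N1=(alive,v0) N0.N2=(suspect,v1)
Op 9: gossip N2<->N0 -> N2.N0=(suspect,v1) N2.N1=(alive,v0) N2.N2=(suspect,v1) | N0.N0=(suspect,v1) N0.N1=(alive,v0) N0.N2=(suspect,v1)
Op 10: N0 marks N2=dead -> (dead,v2)
Op 11: N0 marks N0=dead -> (dead,v2)
Op 12: N0 marks N0=dead -> (dead,v3)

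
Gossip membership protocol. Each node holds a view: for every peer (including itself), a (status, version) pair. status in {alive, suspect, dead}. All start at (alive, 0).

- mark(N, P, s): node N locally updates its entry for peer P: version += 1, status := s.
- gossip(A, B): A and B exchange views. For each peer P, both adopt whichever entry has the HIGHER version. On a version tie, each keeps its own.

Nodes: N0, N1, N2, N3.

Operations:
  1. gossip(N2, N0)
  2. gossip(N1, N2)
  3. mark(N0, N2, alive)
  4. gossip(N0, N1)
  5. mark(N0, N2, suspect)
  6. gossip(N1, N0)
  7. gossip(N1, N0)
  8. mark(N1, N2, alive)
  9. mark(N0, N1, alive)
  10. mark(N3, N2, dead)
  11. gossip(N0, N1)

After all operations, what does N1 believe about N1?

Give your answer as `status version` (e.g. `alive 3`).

Op 1: gossip N2<->N0 -> N2.N0=(alive,v0) N2.N1=(alive,v0) N2.N2=(alive,v0) N2.N3=(alive,v0) | N0.N0=(alive,v0) N0.N1=(alive,v0) N0.N2=(alive,v0) N0.N3=(alive,v0)
Op 2: gossip N1<->N2 -> N1.N0=(alive,v0) N1.N1=(alive,v0) N1.N2=(alive,v0) N1.N3=(alive,v0) | N2.N0=(alive,v0) N2.N1=(alive,v0) N2.N2=(alive,v0) N2.N3=(alive,v0)
Op 3: N0 marks N2=alive -> (alive,v1)
Op 4: gossip N0<->N1 -> N0.N0=(alive,v0) N0.N1=(alive,v0) N0.N2=(alive,v1) N0.N3=(alive,v0) | N1.N0=(alive,v0) N1.N1=(alive,v0) N1.N2=(alive,v1) N1.N3=(alive,v0)
Op 5: N0 marks N2=suspect -> (suspect,v2)
Op 6: gossip N1<->N0 -> N1.N0=(alive,v0) N1.N1=(alive,v0) N1.N2=(suspect,v2) N1.N3=(alive,v0) | N0.N0=(alive,v0) N0.N1=(alive,v0) N0.N2=(suspect,v2) N0.N3=(alive,v0)
Op 7: gossip N1<->N0 -> N1.N0=(alive,v0) N1.N1=(alive,v0) N1.N2=(suspect,v2) N1.N3=(alive,v0) | N0.N0=(alive,v0) N0.N1=(alive,v0) N0.N2=(suspect,v2) N0.N3=(alive,v0)
Op 8: N1 marks N2=alive -> (alive,v3)
Op 9: N0 marks N1=alive -> (alive,v1)
Op 10: N3 marks N2=dead -> (dead,v1)
Op 11: gossip N0<->N1 -> N0.N0=(alive,v0) N0.N1=(alive,v1) N0.N2=(alive,v3) N0.N3=(alive,v0) | N1.N0=(alive,v0) N1.N1=(alive,v1) N1.N2=(alive,v3) N1.N3=(alive,v0)

Answer: alive 1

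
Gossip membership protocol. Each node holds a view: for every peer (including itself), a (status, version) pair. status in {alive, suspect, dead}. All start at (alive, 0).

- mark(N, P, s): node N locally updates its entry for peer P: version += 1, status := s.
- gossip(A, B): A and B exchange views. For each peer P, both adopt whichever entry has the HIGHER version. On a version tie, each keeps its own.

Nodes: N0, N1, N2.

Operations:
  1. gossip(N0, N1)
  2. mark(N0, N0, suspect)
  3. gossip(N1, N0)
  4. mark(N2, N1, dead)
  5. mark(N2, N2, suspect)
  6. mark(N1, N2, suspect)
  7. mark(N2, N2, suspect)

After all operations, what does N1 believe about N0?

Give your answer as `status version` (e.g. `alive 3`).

Answer: suspect 1

Derivation:
Op 1: gossip N0<->N1 -> N0.N0=(alive,v0) N0.N1=(alive,v0) N0.N2=(alive,v0) | N1.N0=(alive,v0) N1.N1=(alive,v0) N1.N2=(alive,v0)
Op 2: N0 marks N0=suspect -> (suspect,v1)
Op 3: gossip N1<->N0 -> N1.N0=(suspect,v1) N1.N1=(alive,v0) N1.N2=(alive,v0) | N0.N0=(suspect,v1) N0.N1=(alive,v0) N0.N2=(alive,v0)
Op 4: N2 marks N1=dead -> (dead,v1)
Op 5: N2 marks N2=suspect -> (suspect,v1)
Op 6: N1 marks N2=suspect -> (suspect,v1)
Op 7: N2 marks N2=suspect -> (suspect,v2)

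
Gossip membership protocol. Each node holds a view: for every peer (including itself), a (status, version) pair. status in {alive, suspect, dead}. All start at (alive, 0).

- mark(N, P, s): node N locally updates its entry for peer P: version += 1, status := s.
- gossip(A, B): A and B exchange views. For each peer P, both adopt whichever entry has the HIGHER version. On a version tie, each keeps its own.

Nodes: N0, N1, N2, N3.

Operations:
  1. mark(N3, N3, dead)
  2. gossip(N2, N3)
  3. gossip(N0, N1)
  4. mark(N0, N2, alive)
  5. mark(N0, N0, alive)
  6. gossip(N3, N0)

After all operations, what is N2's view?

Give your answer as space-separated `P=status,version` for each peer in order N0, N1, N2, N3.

Answer: N0=alive,0 N1=alive,0 N2=alive,0 N3=dead,1

Derivation:
Op 1: N3 marks N3=dead -> (dead,v1)
Op 2: gossip N2<->N3 -> N2.N0=(alive,v0) N2.N1=(alive,v0) N2.N2=(alive,v0) N2.N3=(dead,v1) | N3.N0=(alive,v0) N3.N1=(alive,v0) N3.N2=(alive,v0) N3.N3=(dead,v1)
Op 3: gossip N0<->N1 -> N0.N0=(alive,v0) N0.N1=(alive,v0) N0.N2=(alive,v0) N0.N3=(alive,v0) | N1.N0=(alive,v0) N1.N1=(alive,v0) N1.N2=(alive,v0) N1.N3=(alive,v0)
Op 4: N0 marks N2=alive -> (alive,v1)
Op 5: N0 marks N0=alive -> (alive,v1)
Op 6: gossip N3<->N0 -> N3.N0=(alive,v1) N3.N1=(alive,v0) N3.N2=(alive,v1) N3.N3=(dead,v1) | N0.N0=(alive,v1) N0.N1=(alive,v0) N0.N2=(alive,v1) N0.N3=(dead,v1)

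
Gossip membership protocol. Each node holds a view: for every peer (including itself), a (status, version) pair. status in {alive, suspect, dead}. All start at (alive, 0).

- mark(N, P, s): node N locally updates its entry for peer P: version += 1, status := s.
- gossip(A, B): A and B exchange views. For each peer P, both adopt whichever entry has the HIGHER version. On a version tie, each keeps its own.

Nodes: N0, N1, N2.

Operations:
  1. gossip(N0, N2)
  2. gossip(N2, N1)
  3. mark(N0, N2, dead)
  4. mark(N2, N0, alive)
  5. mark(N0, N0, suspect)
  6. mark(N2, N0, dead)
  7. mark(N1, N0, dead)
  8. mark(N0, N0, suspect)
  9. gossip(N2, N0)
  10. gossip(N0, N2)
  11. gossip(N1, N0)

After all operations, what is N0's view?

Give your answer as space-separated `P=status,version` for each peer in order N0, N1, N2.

Op 1: gossip N0<->N2 -> N0.N0=(alive,v0) N0.N1=(alive,v0) N0.N2=(alive,v0) | N2.N0=(alive,v0) N2.N1=(alive,v0) N2.N2=(alive,v0)
Op 2: gossip N2<->N1 -> N2.N0=(alive,v0) N2.N1=(alive,v0) N2.N2=(alive,v0) | N1.N0=(alive,v0) N1.N1=(alive,v0) N1.N2=(alive,v0)
Op 3: N0 marks N2=dead -> (dead,v1)
Op 4: N2 marks N0=alive -> (alive,v1)
Op 5: N0 marks N0=suspect -> (suspect,v1)
Op 6: N2 marks N0=dead -> (dead,v2)
Op 7: N1 marks N0=dead -> (dead,v1)
Op 8: N0 marks N0=suspect -> (suspect,v2)
Op 9: gossip N2<->N0 -> N2.N0=(dead,v2) N2.N1=(alive,v0) N2.N2=(dead,v1) | N0.N0=(suspect,v2) N0.N1=(alive,v0) N0.N2=(dead,v1)
Op 10: gossip N0<->N2 -> N0.N0=(suspect,v2) N0.N1=(alive,v0) N0.N2=(dead,v1) | N2.N0=(dead,v2) N2.N1=(alive,v0) N2.N2=(dead,v1)
Op 11: gossip N1<->N0 -> N1.N0=(suspect,v2) N1.N1=(alive,v0) N1.N2=(dead,v1) | N0.N0=(suspect,v2) N0.N1=(alive,v0) N0.N2=(dead,v1)

Answer: N0=suspect,2 N1=alive,0 N2=dead,1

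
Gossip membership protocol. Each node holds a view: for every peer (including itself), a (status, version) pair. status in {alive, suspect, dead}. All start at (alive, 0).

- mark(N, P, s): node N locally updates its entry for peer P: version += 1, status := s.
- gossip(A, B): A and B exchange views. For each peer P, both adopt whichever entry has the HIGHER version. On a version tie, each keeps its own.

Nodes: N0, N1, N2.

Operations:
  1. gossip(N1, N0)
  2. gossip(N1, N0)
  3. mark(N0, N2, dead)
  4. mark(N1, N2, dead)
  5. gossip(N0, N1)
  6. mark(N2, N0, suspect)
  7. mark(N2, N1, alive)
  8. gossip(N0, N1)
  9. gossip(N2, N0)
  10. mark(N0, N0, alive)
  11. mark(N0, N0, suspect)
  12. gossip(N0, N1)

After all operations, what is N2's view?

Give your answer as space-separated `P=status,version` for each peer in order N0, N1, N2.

Op 1: gossip N1<->N0 -> N1.N0=(alive,v0) N1.N1=(alive,v0) N1.N2=(alive,v0) | N0.N0=(alive,v0) N0.N1=(alive,v0) N0.N2=(alive,v0)
Op 2: gossip N1<->N0 -> N1.N0=(alive,v0) N1.N1=(alive,v0) N1.N2=(alive,v0) | N0.N0=(alive,v0) N0.N1=(alive,v0) N0.N2=(alive,v0)
Op 3: N0 marks N2=dead -> (dead,v1)
Op 4: N1 marks N2=dead -> (dead,v1)
Op 5: gossip N0<->N1 -> N0.N0=(alive,v0) N0.N1=(alive,v0) N0.N2=(dead,v1) | N1.N0=(alive,v0) N1.N1=(alive,v0) N1.N2=(dead,v1)
Op 6: N2 marks N0=suspect -> (suspect,v1)
Op 7: N2 marks N1=alive -> (alive,v1)
Op 8: gossip N0<->N1 -> N0.N0=(alive,v0) N0.N1=(alive,v0) N0.N2=(dead,v1) | N1.N0=(alive,v0) N1.N1=(alive,v0) N1.N2=(dead,v1)
Op 9: gossip N2<->N0 -> N2.N0=(suspect,v1) N2.N1=(alive,v1) N2.N2=(dead,v1) | N0.N0=(suspect,v1) N0.N1=(alive,v1) N0.N2=(dead,v1)
Op 10: N0 marks N0=alive -> (alive,v2)
Op 11: N0 marks N0=suspect -> (suspect,v3)
Op 12: gossip N0<->N1 -> N0.N0=(suspect,v3) N0.N1=(alive,v1) N0.N2=(dead,v1) | N1.N0=(suspect,v3) N1.N1=(alive,v1) N1.N2=(dead,v1)

Answer: N0=suspect,1 N1=alive,1 N2=dead,1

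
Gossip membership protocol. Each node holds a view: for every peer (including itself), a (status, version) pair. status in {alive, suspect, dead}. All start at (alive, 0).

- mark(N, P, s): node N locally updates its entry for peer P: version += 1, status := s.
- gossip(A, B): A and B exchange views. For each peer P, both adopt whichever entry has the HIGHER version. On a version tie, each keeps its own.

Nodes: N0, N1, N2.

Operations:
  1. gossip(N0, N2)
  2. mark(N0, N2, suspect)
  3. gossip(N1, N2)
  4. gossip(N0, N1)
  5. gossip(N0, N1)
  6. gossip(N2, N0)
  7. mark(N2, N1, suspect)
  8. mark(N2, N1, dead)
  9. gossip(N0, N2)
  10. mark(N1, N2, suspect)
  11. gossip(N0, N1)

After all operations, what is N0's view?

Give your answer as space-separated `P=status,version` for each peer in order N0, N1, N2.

Op 1: gossip N0<->N2 -> N0.N0=(alive,v0) N0.N1=(alive,v0) N0.N2=(alive,v0) | N2.N0=(alive,v0) N2.N1=(alive,v0) N2.N2=(alive,v0)
Op 2: N0 marks N2=suspect -> (suspect,v1)
Op 3: gossip N1<->N2 -> N1.N0=(alive,v0) N1.N1=(alive,v0) N1.N2=(alive,v0) | N2.N0=(alive,v0) N2.N1=(alive,v0) N2.N2=(alive,v0)
Op 4: gossip N0<->N1 -> N0.N0=(alive,v0) N0.N1=(alive,v0) N0.N2=(suspect,v1) | N1.N0=(alive,v0) N1.N1=(alive,v0) N1.N2=(suspect,v1)
Op 5: gossip N0<->N1 -> N0.N0=(alive,v0) N0.N1=(alive,v0) N0.N2=(suspect,v1) | N1.N0=(alive,v0) N1.N1=(alive,v0) N1.N2=(suspect,v1)
Op 6: gossip N2<->N0 -> N2.N0=(alive,v0) N2.N1=(alive,v0) N2.N2=(suspect,v1) | N0.N0=(alive,v0) N0.N1=(alive,v0) N0.N2=(suspect,v1)
Op 7: N2 marks N1=suspect -> (suspect,v1)
Op 8: N2 marks N1=dead -> (dead,v2)
Op 9: gossip N0<->N2 -> N0.N0=(alive,v0) N0.N1=(dead,v2) N0.N2=(suspect,v1) | N2.N0=(alive,v0) N2.N1=(dead,v2) N2.N2=(suspect,v1)
Op 10: N1 marks N2=suspect -> (suspect,v2)
Op 11: gossip N0<->N1 -> N0.N0=(alive,v0) N0.N1=(dead,v2) N0.N2=(suspect,v2) | N1.N0=(alive,v0) N1.N1=(dead,v2) N1.N2=(suspect,v2)

Answer: N0=alive,0 N1=dead,2 N2=suspect,2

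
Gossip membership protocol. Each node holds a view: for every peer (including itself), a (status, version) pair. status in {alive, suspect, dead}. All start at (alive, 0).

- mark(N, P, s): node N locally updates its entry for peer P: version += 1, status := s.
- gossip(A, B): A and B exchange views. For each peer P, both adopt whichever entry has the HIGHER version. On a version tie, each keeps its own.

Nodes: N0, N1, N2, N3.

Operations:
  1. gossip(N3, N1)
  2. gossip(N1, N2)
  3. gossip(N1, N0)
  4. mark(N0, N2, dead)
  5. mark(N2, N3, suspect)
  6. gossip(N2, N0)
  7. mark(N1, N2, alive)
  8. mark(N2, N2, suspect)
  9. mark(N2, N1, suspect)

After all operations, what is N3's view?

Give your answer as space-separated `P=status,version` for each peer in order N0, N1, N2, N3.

Answer: N0=alive,0 N1=alive,0 N2=alive,0 N3=alive,0

Derivation:
Op 1: gossip N3<->N1 -> N3.N0=(alive,v0) N3.N1=(alive,v0) N3.N2=(alive,v0) N3.N3=(alive,v0) | N1.N0=(alive,v0) N1.N1=(alive,v0) N1.N2=(alive,v0) N1.N3=(alive,v0)
Op 2: gossip N1<->N2 -> N1.N0=(alive,v0) N1.N1=(alive,v0) N1.N2=(alive,v0) N1.N3=(alive,v0) | N2.N0=(alive,v0) N2.N1=(alive,v0) N2.N2=(alive,v0) N2.N3=(alive,v0)
Op 3: gossip N1<->N0 -> N1.N0=(alive,v0) N1.N1=(alive,v0) N1.N2=(alive,v0) N1.N3=(alive,v0) | N0.N0=(alive,v0) N0.N1=(alive,v0) N0.N2=(alive,v0) N0.N3=(alive,v0)
Op 4: N0 marks N2=dead -> (dead,v1)
Op 5: N2 marks N3=suspect -> (suspect,v1)
Op 6: gossip N2<->N0 -> N2.N0=(alive,v0) N2.N1=(alive,v0) N2.N2=(dead,v1) N2.N3=(suspect,v1) | N0.N0=(alive,v0) N0.N1=(alive,v0) N0.N2=(dead,v1) N0.N3=(suspect,v1)
Op 7: N1 marks N2=alive -> (alive,v1)
Op 8: N2 marks N2=suspect -> (suspect,v2)
Op 9: N2 marks N1=suspect -> (suspect,v1)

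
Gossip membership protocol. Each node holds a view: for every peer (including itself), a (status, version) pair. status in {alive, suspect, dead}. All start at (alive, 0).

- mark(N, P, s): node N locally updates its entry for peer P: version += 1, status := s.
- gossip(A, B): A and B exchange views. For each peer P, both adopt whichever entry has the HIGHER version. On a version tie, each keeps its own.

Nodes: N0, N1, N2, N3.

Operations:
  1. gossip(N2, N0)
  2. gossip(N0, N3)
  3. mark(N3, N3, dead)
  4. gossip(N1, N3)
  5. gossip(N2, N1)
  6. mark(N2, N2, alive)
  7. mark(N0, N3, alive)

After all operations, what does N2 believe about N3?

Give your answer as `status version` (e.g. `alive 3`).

Op 1: gossip N2<->N0 -> N2.N0=(alive,v0) N2.N1=(alive,v0) N2.N2=(alive,v0) N2.N3=(alive,v0) | N0.N0=(alive,v0) N0.N1=(alive,v0) N0.N2=(alive,v0) N0.N3=(alive,v0)
Op 2: gossip N0<->N3 -> N0.N0=(alive,v0) N0.N1=(alive,v0) N0.N2=(alive,v0) N0.N3=(alive,v0) | N3.N0=(alive,v0) N3.N1=(alive,v0) N3.N2=(alive,v0) N3.N3=(alive,v0)
Op 3: N3 marks N3=dead -> (dead,v1)
Op 4: gossip N1<->N3 -> N1.N0=(alive,v0) N1.N1=(alive,v0) N1.N2=(alive,v0) N1.N3=(dead,v1) | N3.N0=(alive,v0) N3.N1=(alive,v0) N3.N2=(alive,v0) N3.N3=(dead,v1)
Op 5: gossip N2<->N1 -> N2.N0=(alive,v0) N2.N1=(alive,v0) N2.N2=(alive,v0) N2.N3=(dead,v1) | N1.N0=(alive,v0) N1.N1=(alive,v0) N1.N2=(alive,v0) N1.N3=(dead,v1)
Op 6: N2 marks N2=alive -> (alive,v1)
Op 7: N0 marks N3=alive -> (alive,v1)

Answer: dead 1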